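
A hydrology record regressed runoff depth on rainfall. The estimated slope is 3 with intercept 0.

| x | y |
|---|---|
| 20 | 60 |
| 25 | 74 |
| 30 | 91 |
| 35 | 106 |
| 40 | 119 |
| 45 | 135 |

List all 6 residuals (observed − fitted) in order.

x=20: ŷ = 3·20 = 60; r = 60 − 60 = 0
x=25: ŷ = 3·25 = 75; r = 74 − 75 = -1
x=30: ŷ = 3·30 = 90; r = 91 − 90 = 1
x=35: ŷ = 3·35 = 105; r = 106 − 105 = 1
x=40: ŷ = 3·40 = 120; r = 119 − 120 = -1
x=45: ŷ = 3·45 = 135; r = 135 − 135 = 0

0, -1, 1, 1, -1, 0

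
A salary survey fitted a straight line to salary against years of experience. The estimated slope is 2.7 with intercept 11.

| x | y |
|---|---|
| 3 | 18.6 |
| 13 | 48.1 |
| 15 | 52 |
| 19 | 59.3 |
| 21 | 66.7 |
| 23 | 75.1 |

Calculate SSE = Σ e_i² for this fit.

x=3: ŷ = 11 + 2.7·3 = 19.1; e = 18.6 − 19.1 = -0.5
x=13: ŷ = 11 + 2.7·13 = 46.1; e = 48.1 − 46.1 = 2
x=15: ŷ = 11 + 2.7·15 = 51.5; e = 52 − 51.5 = 0.5
x=19: ŷ = 11 + 2.7·19 = 62.3; e = 59.3 − 62.3 = -3
x=21: ŷ = 11 + 2.7·21 = 67.7; e = 66.7 − 67.7 = -1
x=23: ŷ = 11 + 2.7·23 = 73.1; e = 75.1 − 73.1 = 2
SSE = 0.25 + 4 + 0.25 + 9 + 1 + 4 = 18.5

SSE = 18.5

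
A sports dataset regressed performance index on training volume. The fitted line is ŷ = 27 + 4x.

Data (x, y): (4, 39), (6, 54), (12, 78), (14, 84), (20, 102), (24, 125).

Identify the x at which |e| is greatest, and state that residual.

x=4: ŷ = 27 + 4·4 = 43; e = 39 − 43 = -4
x=6: ŷ = 27 + 4·6 = 51; e = 54 − 51 = 3
x=12: ŷ = 27 + 4·12 = 75; e = 78 − 75 = 3
x=14: ŷ = 27 + 4·14 = 83; e = 84 − 83 = 1
x=20: ŷ = 27 + 4·20 = 107; e = 102 − 107 = -5
x=24: ŷ = 27 + 4·24 = 123; e = 125 − 123 = 2
Largest |e| is 5 at x = 20, residual -5.

x = 20, e = -5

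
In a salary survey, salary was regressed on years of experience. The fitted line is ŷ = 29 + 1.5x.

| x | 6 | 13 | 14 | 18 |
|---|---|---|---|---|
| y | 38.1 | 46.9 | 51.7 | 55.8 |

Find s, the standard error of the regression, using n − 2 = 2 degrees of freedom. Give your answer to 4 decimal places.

s = 1.6583

x=6: ŷ = 29 + 1.5·6 = 38; e = 38.1 − 38 = 0.1
x=13: ŷ = 29 + 1.5·13 = 48.5; e = 46.9 − 48.5 = -1.6
x=14: ŷ = 29 + 1.5·14 = 50; e = 51.7 − 50 = 1.7
x=18: ŷ = 29 + 1.5·18 = 56; e = 55.8 − 56 = -0.2
SSE = 0.01 + 2.56 + 2.89 + 0.04 = 5.5
s = √(5.5/2) = √2.75 ≈ 1.6583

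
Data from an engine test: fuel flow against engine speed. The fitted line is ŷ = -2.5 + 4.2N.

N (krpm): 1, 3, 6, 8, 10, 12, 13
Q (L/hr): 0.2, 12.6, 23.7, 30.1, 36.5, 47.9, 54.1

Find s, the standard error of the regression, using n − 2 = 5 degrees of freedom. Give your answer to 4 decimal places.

N=1: ŷ = -2.5 + 4.2·1 = 1.7; r = 0.2 − 1.7 = -1.5
N=3: ŷ = -2.5 + 4.2·3 = 10.1; r = 12.6 − 10.1 = 2.5
N=6: ŷ = -2.5 + 4.2·6 = 22.7; r = 23.7 − 22.7 = 1
N=8: ŷ = -2.5 + 4.2·8 = 31.1; r = 30.1 − 31.1 = -1
N=10: ŷ = -2.5 + 4.2·10 = 39.5; r = 36.5 − 39.5 = -3
N=12: ŷ = -2.5 + 4.2·12 = 47.9; r = 47.9 − 47.9 = 0
N=13: ŷ = -2.5 + 4.2·13 = 52.1; r = 54.1 − 52.1 = 2
SSE = 2.25 + 6.25 + 1 + 1 + 9 + 0 + 4 = 23.5
s = √(23.5/5) = √4.7 ≈ 2.1679

s = 2.1679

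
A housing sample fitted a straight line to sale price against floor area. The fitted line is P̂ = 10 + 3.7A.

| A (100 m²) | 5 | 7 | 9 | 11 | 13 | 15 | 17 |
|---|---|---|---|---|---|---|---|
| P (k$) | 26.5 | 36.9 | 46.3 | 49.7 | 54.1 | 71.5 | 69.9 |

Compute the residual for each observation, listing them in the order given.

-2, 1, 3, -1, -4, 6, -3

A=5: P̂ = 10 + 3.7·5 = 28.5; e = 26.5 − 28.5 = -2
A=7: P̂ = 10 + 3.7·7 = 35.9; e = 36.9 − 35.9 = 1
A=9: P̂ = 10 + 3.7·9 = 43.3; e = 46.3 − 43.3 = 3
A=11: P̂ = 10 + 3.7·11 = 50.7; e = 49.7 − 50.7 = -1
A=13: P̂ = 10 + 3.7·13 = 58.1; e = 54.1 − 58.1 = -4
A=15: P̂ = 10 + 3.7·15 = 65.5; e = 71.5 − 65.5 = 6
A=17: P̂ = 10 + 3.7·17 = 72.9; e = 69.9 − 72.9 = -3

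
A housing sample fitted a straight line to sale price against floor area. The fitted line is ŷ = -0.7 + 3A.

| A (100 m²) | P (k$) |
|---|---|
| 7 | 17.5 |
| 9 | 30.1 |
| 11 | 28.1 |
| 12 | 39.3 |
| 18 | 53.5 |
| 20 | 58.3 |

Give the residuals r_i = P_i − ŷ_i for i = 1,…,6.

-2.8, 3.8, -4.2, 4, 0.2, -1

A=7: ŷ = -0.7 + 3·7 = 20.3; r = 17.5 − 20.3 = -2.8
A=9: ŷ = -0.7 + 3·9 = 26.3; r = 30.1 − 26.3 = 3.8
A=11: ŷ = -0.7 + 3·11 = 32.3; r = 28.1 − 32.3 = -4.2
A=12: ŷ = -0.7 + 3·12 = 35.3; r = 39.3 − 35.3 = 4
A=18: ŷ = -0.7 + 3·18 = 53.3; r = 53.5 − 53.3 = 0.2
A=20: ŷ = -0.7 + 3·20 = 59.3; r = 58.3 − 59.3 = -1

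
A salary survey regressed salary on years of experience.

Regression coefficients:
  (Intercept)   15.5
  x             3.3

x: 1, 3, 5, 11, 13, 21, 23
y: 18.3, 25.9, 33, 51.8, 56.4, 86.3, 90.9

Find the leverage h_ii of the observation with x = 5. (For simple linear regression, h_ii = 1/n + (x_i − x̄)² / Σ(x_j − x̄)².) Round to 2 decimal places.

h = 0.22

x̄ = (1 + 3 + 5 + 11 + 13 + 21 + 23)/7 = 11
Σ(x − x̄)² = 100 + 64 + 36 + 0 + 4 + 100 + 144 = 448
h = 1/7 + (-6)²/448 = 0.142857 + 0.0803571 = 0.22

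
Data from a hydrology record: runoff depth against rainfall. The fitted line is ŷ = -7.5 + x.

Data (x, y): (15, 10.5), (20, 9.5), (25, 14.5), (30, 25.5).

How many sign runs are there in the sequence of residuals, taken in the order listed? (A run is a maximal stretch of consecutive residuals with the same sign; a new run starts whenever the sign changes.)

x=15: ŷ = -7.5 + 15 = 7.5; e = 10.5 − 7.5 = 3
x=20: ŷ = -7.5 + 20 = 12.5; e = 9.5 − 12.5 = -3
x=25: ŷ = -7.5 + 25 = 17.5; e = 14.5 − 17.5 = -3
x=30: ŷ = -7.5 + 30 = 22.5; e = 25.5 − 22.5 = 3
Signs: + − − +
Runs: +×1, −×2, +×1 → 3

3 runs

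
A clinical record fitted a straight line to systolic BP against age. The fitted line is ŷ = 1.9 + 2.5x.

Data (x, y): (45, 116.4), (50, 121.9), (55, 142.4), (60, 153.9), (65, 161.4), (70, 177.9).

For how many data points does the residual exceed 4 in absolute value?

x=45: ŷ = 1.9 + 2.5·45 = 114.4; e = 116.4 − 114.4 = 2
x=50: ŷ = 1.9 + 2.5·50 = 126.9; e = 121.9 − 126.9 = -5
x=55: ŷ = 1.9 + 2.5·55 = 139.4; e = 142.4 − 139.4 = 3
x=60: ŷ = 1.9 + 2.5·60 = 151.9; e = 153.9 − 151.9 = 2
x=65: ŷ = 1.9 + 2.5·65 = 164.4; e = 161.4 − 164.4 = -3
x=70: ŷ = 1.9 + 2.5·70 = 176.9; e = 177.9 − 176.9 = 1
|e| > 4: x=50 (|e|=5) → 1

1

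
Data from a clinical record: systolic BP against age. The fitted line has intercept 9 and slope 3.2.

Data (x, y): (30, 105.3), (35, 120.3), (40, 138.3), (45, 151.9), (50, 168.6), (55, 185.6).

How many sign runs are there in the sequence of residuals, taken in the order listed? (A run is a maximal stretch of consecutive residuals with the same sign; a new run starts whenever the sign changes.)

5 runs

x=30: ŷ = 9 + 3.2·30 = 105; e = 105.3 − 105 = 0.3
x=35: ŷ = 9 + 3.2·35 = 121; e = 120.3 − 121 = -0.7
x=40: ŷ = 9 + 3.2·40 = 137; e = 138.3 − 137 = 1.3
x=45: ŷ = 9 + 3.2·45 = 153; e = 151.9 − 153 = -1.1
x=50: ŷ = 9 + 3.2·50 = 169; e = 168.6 − 169 = -0.4
x=55: ŷ = 9 + 3.2·55 = 185; e = 185.6 − 185 = 0.6
Signs: + − + − − +
Runs: +×1, −×1, +×1, −×2, +×1 → 5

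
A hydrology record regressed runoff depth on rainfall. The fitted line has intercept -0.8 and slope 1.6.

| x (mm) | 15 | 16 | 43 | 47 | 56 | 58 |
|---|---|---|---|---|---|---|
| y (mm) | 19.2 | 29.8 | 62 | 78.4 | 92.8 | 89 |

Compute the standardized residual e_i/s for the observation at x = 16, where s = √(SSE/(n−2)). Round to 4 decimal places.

0.9206

x=15: ŷ = -0.8 + 1.6·15 = 23.2; e = 19.2 − 23.2 = -4
x=16: ŷ = -0.8 + 1.6·16 = 24.8; e = 29.8 − 24.8 = 5
x=43: ŷ = -0.8 + 1.6·43 = 68; e = 62 − 68 = -6
x=47: ŷ = -0.8 + 1.6·47 = 74.4; e = 78.4 − 74.4 = 4
x=56: ŷ = -0.8 + 1.6·56 = 88.8; e = 92.8 − 88.8 = 4
x=58: ŷ = -0.8 + 1.6·58 = 92; e = 89 − 92 = -3
SSE = 16 + 25 + 36 + 16 + 16 + 9 = 118
s = √(118/4) = 5.43139
e/s = 5 / 5.43139 = 0.9206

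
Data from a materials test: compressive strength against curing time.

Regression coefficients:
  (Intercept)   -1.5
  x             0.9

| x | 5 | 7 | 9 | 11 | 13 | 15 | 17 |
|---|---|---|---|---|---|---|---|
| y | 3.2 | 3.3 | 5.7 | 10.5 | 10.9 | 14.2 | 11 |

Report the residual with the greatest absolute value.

x=5: ŷ = -1.5 + 0.9·5 = 3; r = 3.2 − 3 = 0.2
x=7: ŷ = -1.5 + 0.9·7 = 4.8; r = 3.3 − 4.8 = -1.5
x=9: ŷ = -1.5 + 0.9·9 = 6.6; r = 5.7 − 6.6 = -0.9
x=11: ŷ = -1.5 + 0.9·11 = 8.4; r = 10.5 − 8.4 = 2.1
x=13: ŷ = -1.5 + 0.9·13 = 10.2; r = 10.9 − 10.2 = 0.7
x=15: ŷ = -1.5 + 0.9·15 = 12; r = 14.2 − 12 = 2.2
x=17: ŷ = -1.5 + 0.9·17 = 13.8; r = 11 − 13.8 = -2.8
Largest |r| is 2.8 at x = 17, residual -2.8.

r = -2.8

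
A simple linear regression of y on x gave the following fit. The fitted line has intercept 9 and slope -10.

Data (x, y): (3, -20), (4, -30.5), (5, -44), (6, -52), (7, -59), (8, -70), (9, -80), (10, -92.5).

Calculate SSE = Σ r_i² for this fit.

x=3: ŷ = 9 − 10·3 = -21; r = -20 − (-21) = 1
x=4: ŷ = 9 − 10·4 = -31; r = -30.5 − (-31) = 0.5
x=5: ŷ = 9 − 10·5 = -41; r = -44 − (-41) = -3
x=6: ŷ = 9 − 10·6 = -51; r = -52 − (-51) = -1
x=7: ŷ = 9 − 10·7 = -61; r = -59 − (-61) = 2
x=8: ŷ = 9 − 10·8 = -71; r = -70 − (-71) = 1
x=9: ŷ = 9 − 10·9 = -81; r = -80 − (-81) = 1
x=10: ŷ = 9 − 10·10 = -91; r = -92.5 − (-91) = -1.5
SSE = 1 + 0.25 + 9 + 1 + 4 + 1 + 1 + 2.25 = 19.5

SSE = 19.5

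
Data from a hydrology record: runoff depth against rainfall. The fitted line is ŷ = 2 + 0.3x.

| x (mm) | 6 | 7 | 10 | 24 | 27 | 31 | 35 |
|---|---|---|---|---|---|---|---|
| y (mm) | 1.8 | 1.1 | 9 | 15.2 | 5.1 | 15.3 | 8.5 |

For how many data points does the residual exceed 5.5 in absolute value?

1

x=6: ŷ = 2 + 0.3·6 = 3.8; e = 1.8 − 3.8 = -2
x=7: ŷ = 2 + 0.3·7 = 4.1; e = 1.1 − 4.1 = -3
x=10: ŷ = 2 + 0.3·10 = 5; e = 9 − 5 = 4
x=24: ŷ = 2 + 0.3·24 = 9.2; e = 15.2 − 9.2 = 6
x=27: ŷ = 2 + 0.3·27 = 10.1; e = 5.1 − 10.1 = -5
x=31: ŷ = 2 + 0.3·31 = 11.3; e = 15.3 − 11.3 = 4
x=35: ŷ = 2 + 0.3·35 = 12.5; e = 8.5 − 12.5 = -4
|e| > 5.5: x=24 (|e|=6) → 1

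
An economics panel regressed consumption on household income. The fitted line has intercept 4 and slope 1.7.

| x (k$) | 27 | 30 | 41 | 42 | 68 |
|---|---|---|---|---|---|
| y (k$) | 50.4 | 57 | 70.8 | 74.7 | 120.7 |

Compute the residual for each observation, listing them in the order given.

0.5, 2, -2.9, -0.7, 1.1

x=27: ŷ = 4 + 1.7·27 = 49.9; e = 50.4 − 49.9 = 0.5
x=30: ŷ = 4 + 1.7·30 = 55; e = 57 − 55 = 2
x=41: ŷ = 4 + 1.7·41 = 73.7; e = 70.8 − 73.7 = -2.9
x=42: ŷ = 4 + 1.7·42 = 75.4; e = 74.7 − 75.4 = -0.7
x=68: ŷ = 4 + 1.7·68 = 119.6; e = 120.7 − 119.6 = 1.1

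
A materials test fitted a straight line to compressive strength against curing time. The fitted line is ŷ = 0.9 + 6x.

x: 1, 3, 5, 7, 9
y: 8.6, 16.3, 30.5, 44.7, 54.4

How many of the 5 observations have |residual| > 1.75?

2

x=1: ŷ = 0.9 + 6·1 = 6.9; r = 8.6 − 6.9 = 1.7
x=3: ŷ = 0.9 + 6·3 = 18.9; r = 16.3 − 18.9 = -2.6
x=5: ŷ = 0.9 + 6·5 = 30.9; r = 30.5 − 30.9 = -0.4
x=7: ŷ = 0.9 + 6·7 = 42.9; r = 44.7 − 42.9 = 1.8
x=9: ŷ = 0.9 + 6·9 = 54.9; r = 54.4 − 54.9 = -0.5
|r| > 1.75: x=3 (|r|=2.6), x=7 (|r|=1.8) → 2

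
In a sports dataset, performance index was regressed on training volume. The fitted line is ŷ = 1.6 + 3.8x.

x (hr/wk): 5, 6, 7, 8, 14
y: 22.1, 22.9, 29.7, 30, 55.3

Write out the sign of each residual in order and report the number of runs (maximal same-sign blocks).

x=5: ŷ = 1.6 + 3.8·5 = 20.6; r = 22.1 − 20.6 = 1.5
x=6: ŷ = 1.6 + 3.8·6 = 24.4; r = 22.9 − 24.4 = -1.5
x=7: ŷ = 1.6 + 3.8·7 = 28.2; r = 29.7 − 28.2 = 1.5
x=8: ŷ = 1.6 + 3.8·8 = 32; r = 30 − 32 = -2
x=14: ŷ = 1.6 + 3.8·14 = 54.8; r = 55.3 − 54.8 = 0.5
Signs: + − + − +
Runs: +×1, −×1, +×1, −×1, +×1 → 5

5 runs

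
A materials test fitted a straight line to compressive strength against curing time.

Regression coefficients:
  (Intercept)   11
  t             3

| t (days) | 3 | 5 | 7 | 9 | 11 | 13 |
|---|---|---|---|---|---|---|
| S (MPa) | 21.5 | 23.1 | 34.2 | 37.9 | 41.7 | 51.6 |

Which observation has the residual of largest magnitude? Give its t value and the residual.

t=3: ŷ = 11 + 3·3 = 20; e = 21.5 − 20 = 1.5
t=5: ŷ = 11 + 3·5 = 26; e = 23.1 − 26 = -2.9
t=7: ŷ = 11 + 3·7 = 32; e = 34.2 − 32 = 2.2
t=9: ŷ = 11 + 3·9 = 38; e = 37.9 − 38 = -0.1
t=11: ŷ = 11 + 3·11 = 44; e = 41.7 − 44 = -2.3
t=13: ŷ = 11 + 3·13 = 50; e = 51.6 − 50 = 1.6
Largest |e| is 2.9 at t = 5, residual -2.9.

t = 5, e = -2.9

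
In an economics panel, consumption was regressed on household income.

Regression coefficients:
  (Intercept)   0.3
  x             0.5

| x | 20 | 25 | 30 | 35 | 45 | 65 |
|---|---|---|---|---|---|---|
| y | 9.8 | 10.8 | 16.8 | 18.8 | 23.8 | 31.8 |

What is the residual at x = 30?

ŷ = 0.3 + 0.5·30 = 15.3
e = 16.8 − 15.3 = 1.5

e = 1.5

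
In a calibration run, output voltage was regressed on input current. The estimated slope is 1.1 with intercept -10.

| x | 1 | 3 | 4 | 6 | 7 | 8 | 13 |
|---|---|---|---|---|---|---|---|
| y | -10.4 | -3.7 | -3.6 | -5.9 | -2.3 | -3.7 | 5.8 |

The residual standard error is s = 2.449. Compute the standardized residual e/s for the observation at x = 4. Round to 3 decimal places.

0.817

ŷ = -10 + 1.1·4 = -5.6
e = -3.6 − (-5.6) = 2
e/s = 2 / 2.449 = 0.817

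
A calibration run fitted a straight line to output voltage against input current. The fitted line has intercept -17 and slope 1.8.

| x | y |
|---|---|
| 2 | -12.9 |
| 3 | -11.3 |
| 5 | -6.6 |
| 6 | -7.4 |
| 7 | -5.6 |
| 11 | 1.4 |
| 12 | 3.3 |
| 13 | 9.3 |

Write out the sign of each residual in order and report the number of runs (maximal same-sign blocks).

3 runs

x=2: ŷ = -17 + 1.8·2 = -13.4; e = -12.9 − (-13.4) = 0.5
x=3: ŷ = -17 + 1.8·3 = -11.6; e = -11.3 − (-11.6) = 0.3
x=5: ŷ = -17 + 1.8·5 = -8; e = -6.6 − (-8) = 1.4
x=6: ŷ = -17 + 1.8·6 = -6.2; e = -7.4 − (-6.2) = -1.2
x=7: ŷ = -17 + 1.8·7 = -4.4; e = -5.6 − (-4.4) = -1.2
x=11: ŷ = -17 + 1.8·11 = 2.8; e = 1.4 − 2.8 = -1.4
x=12: ŷ = -17 + 1.8·12 = 4.6; e = 3.3 − 4.6 = -1.3
x=13: ŷ = -17 + 1.8·13 = 6.4; e = 9.3 − 6.4 = 2.9
Signs: + + + − − − − +
Runs: +×3, −×4, +×1 → 3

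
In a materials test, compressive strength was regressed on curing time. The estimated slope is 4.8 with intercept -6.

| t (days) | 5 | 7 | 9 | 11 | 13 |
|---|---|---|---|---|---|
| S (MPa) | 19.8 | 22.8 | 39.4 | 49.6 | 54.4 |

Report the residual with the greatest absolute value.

t=5: Ŝ = -6 + 4.8·5 = 18; r = 19.8 − 18 = 1.8
t=7: Ŝ = -6 + 4.8·7 = 27.6; r = 22.8 − 27.6 = -4.8
t=9: Ŝ = -6 + 4.8·9 = 37.2; r = 39.4 − 37.2 = 2.2
t=11: Ŝ = -6 + 4.8·11 = 46.8; r = 49.6 − 46.8 = 2.8
t=13: Ŝ = -6 + 4.8·13 = 56.4; r = 54.4 − 56.4 = -2
Largest |r| is 4.8 at t = 7, residual -4.8.

r = -4.8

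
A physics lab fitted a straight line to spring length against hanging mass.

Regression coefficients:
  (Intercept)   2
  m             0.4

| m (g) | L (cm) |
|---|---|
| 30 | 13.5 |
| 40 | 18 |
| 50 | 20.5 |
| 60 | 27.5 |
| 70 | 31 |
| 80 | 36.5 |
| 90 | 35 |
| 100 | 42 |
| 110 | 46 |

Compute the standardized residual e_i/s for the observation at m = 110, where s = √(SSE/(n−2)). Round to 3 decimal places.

0.000

m=30: L̂ = 2 + 0.4·30 = 14; e = 13.5 − 14 = -0.5
m=40: L̂ = 2 + 0.4·40 = 18; e = 18 − 18 = 0
m=50: L̂ = 2 + 0.4·50 = 22; e = 20.5 − 22 = -1.5
m=60: L̂ = 2 + 0.4·60 = 26; e = 27.5 − 26 = 1.5
m=70: L̂ = 2 + 0.4·70 = 30; e = 31 − 30 = 1
m=80: L̂ = 2 + 0.4·80 = 34; e = 36.5 − 34 = 2.5
m=90: L̂ = 2 + 0.4·90 = 38; e = 35 − 38 = -3
m=100: L̂ = 2 + 0.4·100 = 42; e = 42 − 42 = 0
m=110: L̂ = 2 + 0.4·110 = 46; e = 46 − 46 = 0
SSE = 0.25 + 0 + 2.25 + 2.25 + 1 + 6.25 + 9 + 0 + 0 = 21
s = √(21/7) = 1.73205
e/s = 0 / 1.73205 = 0.000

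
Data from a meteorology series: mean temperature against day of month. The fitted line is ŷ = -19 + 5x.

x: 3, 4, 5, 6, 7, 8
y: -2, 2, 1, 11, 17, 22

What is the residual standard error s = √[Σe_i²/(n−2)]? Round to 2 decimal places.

s = 2.83

x=3: ŷ = -19 + 5·3 = -4; e = -2 − (-4) = 2
x=4: ŷ = -19 + 5·4 = 1; e = 2 − 1 = 1
x=5: ŷ = -19 + 5·5 = 6; e = 1 − 6 = -5
x=6: ŷ = -19 + 5·6 = 11; e = 11 − 11 = 0
x=7: ŷ = -19 + 5·7 = 16; e = 17 − 16 = 1
x=8: ŷ = -19 + 5·8 = 21; e = 22 − 21 = 1
SSE = 4 + 1 + 25 + 0 + 1 + 1 = 32
s = √(32/4) = √8 ≈ 2.83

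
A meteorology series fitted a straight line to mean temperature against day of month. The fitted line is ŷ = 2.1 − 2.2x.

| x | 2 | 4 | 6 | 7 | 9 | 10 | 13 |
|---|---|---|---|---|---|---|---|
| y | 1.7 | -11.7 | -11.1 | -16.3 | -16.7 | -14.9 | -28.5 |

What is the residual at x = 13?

ŷ = 2.1 − 2.2·13 = -26.5
r = -28.5 − (-26.5) = -2

r = -2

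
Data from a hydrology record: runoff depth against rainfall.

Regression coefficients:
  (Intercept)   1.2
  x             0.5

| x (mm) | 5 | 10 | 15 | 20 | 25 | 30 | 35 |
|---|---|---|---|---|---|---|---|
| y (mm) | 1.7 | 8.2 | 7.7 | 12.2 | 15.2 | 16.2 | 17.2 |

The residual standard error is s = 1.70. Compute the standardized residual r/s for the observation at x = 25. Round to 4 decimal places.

ŷ = 1.2 + 0.5·25 = 13.7
r = 15.2 − 13.7 = 1.5
r/s = 1.5 / 1.70 = 0.8824

0.8824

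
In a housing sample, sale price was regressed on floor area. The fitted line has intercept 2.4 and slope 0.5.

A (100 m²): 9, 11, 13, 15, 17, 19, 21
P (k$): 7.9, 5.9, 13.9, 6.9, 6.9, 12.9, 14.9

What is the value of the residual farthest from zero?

r = 5

A=9: P̂ = 2.4 + 0.5·9 = 6.9; r = 7.9 − 6.9 = 1
A=11: P̂ = 2.4 + 0.5·11 = 7.9; r = 5.9 − 7.9 = -2
A=13: P̂ = 2.4 + 0.5·13 = 8.9; r = 13.9 − 8.9 = 5
A=15: P̂ = 2.4 + 0.5·15 = 9.9; r = 6.9 − 9.9 = -3
A=17: P̂ = 2.4 + 0.5·17 = 10.9; r = 6.9 − 10.9 = -4
A=19: P̂ = 2.4 + 0.5·19 = 11.9; r = 12.9 − 11.9 = 1
A=21: P̂ = 2.4 + 0.5·21 = 12.9; r = 14.9 − 12.9 = 2
Largest |r| is 5 at A = 13, residual 5.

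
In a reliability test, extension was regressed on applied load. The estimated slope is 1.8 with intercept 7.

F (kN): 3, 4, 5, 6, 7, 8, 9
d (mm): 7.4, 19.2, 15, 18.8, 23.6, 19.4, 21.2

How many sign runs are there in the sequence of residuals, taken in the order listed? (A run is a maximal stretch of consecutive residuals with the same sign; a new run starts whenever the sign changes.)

F=3: ŷ = 7 + 1.8·3 = 12.4; r = 7.4 − 12.4 = -5
F=4: ŷ = 7 + 1.8·4 = 14.2; r = 19.2 − 14.2 = 5
F=5: ŷ = 7 + 1.8·5 = 16; r = 15 − 16 = -1
F=6: ŷ = 7 + 1.8·6 = 17.8; r = 18.8 − 17.8 = 1
F=7: ŷ = 7 + 1.8·7 = 19.6; r = 23.6 − 19.6 = 4
F=8: ŷ = 7 + 1.8·8 = 21.4; r = 19.4 − 21.4 = -2
F=9: ŷ = 7 + 1.8·9 = 23.2; r = 21.2 − 23.2 = -2
Signs: − + − + + − −
Runs: −×1, +×1, −×1, +×2, −×2 → 5

5 runs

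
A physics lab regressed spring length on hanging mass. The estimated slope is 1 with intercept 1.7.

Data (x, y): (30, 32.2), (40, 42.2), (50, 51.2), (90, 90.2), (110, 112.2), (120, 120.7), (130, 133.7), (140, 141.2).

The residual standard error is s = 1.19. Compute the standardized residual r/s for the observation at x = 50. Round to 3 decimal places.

-0.420

ŷ = 1.7 + 50 = 51.7
r = 51.2 − 51.7 = -0.5
r/s = -0.5 / 1.19 = -0.420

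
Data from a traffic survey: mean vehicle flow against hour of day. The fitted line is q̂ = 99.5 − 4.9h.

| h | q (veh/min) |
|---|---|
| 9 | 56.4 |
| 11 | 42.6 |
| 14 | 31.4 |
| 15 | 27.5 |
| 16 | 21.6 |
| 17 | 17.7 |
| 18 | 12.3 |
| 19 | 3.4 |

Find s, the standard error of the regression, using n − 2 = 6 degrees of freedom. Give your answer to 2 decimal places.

s = 2.04

h=9: q̂ = 99.5 − 4.9·9 = 55.4; r = 56.4 − 55.4 = 1
h=11: q̂ = 99.5 − 4.9·11 = 45.6; r = 42.6 − 45.6 = -3
h=14: q̂ = 99.5 − 4.9·14 = 30.9; r = 31.4 − 30.9 = 0.5
h=15: q̂ = 99.5 − 4.9·15 = 26; r = 27.5 − 26 = 1.5
h=16: q̂ = 99.5 − 4.9·16 = 21.1; r = 21.6 − 21.1 = 0.5
h=17: q̂ = 99.5 − 4.9·17 = 16.2; r = 17.7 − 16.2 = 1.5
h=18: q̂ = 99.5 − 4.9·18 = 11.3; r = 12.3 − 11.3 = 1
h=19: q̂ = 99.5 − 4.9·19 = 6.4; r = 3.4 − 6.4 = -3
SSE = 1 + 9 + 0.25 + 2.25 + 0.25 + 2.25 + 1 + 9 = 25
s = √(25/6) = √4.16667 ≈ 2.04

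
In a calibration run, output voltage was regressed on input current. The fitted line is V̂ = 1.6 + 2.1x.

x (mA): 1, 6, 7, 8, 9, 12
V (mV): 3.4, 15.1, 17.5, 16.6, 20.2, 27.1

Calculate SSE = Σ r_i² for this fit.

SSE = 5.76

x=1: V̂ = 1.6 + 2.1·1 = 3.7; r = 3.4 − 3.7 = -0.3
x=6: V̂ = 1.6 + 2.1·6 = 14.2; r = 15.1 − 14.2 = 0.9
x=7: V̂ = 1.6 + 2.1·7 = 16.3; r = 17.5 − 16.3 = 1.2
x=8: V̂ = 1.6 + 2.1·8 = 18.4; r = 16.6 − 18.4 = -1.8
x=9: V̂ = 1.6 + 2.1·9 = 20.5; r = 20.2 − 20.5 = -0.3
x=12: V̂ = 1.6 + 2.1·12 = 26.8; r = 27.1 − 26.8 = 0.3
SSE = 0.09 + 0.81 + 1.44 + 3.24 + 0.09 + 0.09 = 5.76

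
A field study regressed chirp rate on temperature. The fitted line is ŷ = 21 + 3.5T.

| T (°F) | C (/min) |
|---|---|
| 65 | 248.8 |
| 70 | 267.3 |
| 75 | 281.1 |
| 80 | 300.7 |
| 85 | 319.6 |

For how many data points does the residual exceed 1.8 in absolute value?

T=65: ŷ = 21 + 3.5·65 = 248.5; r = 248.8 − 248.5 = 0.3
T=70: ŷ = 21 + 3.5·70 = 266; r = 267.3 − 266 = 1.3
T=75: ŷ = 21 + 3.5·75 = 283.5; r = 281.1 − 283.5 = -2.4
T=80: ŷ = 21 + 3.5·80 = 301; r = 300.7 − 301 = -0.3
T=85: ŷ = 21 + 3.5·85 = 318.5; r = 319.6 − 318.5 = 1.1
|r| > 1.8: T=75 (|r|=2.4) → 1

1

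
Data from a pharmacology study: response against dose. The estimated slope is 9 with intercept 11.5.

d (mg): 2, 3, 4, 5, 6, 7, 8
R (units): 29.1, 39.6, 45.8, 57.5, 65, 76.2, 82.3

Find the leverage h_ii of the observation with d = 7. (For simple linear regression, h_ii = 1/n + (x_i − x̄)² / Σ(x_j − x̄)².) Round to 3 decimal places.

d̄ = (2 + 3 + 4 + 5 + 6 + 7 + 8)/7 = 5
Σ(d − d̄)² = 9 + 4 + 1 + 0 + 1 + 4 + 9 = 28
h = 1/7 + (2)²/28 = 0.142857 + 0.142857 = 0.286

h = 0.286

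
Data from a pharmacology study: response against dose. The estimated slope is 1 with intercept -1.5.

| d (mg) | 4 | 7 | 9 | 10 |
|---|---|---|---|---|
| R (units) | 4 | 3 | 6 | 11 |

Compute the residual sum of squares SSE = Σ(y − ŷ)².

SSE = 17

d=4: R̂ = -1.5 + 4 = 2.5; e = 4 − 2.5 = 1.5
d=7: R̂ = -1.5 + 7 = 5.5; e = 3 − 5.5 = -2.5
d=9: R̂ = -1.5 + 9 = 7.5; e = 6 − 7.5 = -1.5
d=10: R̂ = -1.5 + 10 = 8.5; e = 11 − 8.5 = 2.5
SSE = 2.25 + 6.25 + 2.25 + 6.25 = 17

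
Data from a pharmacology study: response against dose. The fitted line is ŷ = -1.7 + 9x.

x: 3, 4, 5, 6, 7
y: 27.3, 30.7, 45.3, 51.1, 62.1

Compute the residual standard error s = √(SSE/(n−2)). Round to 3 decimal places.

s = 2.771

x=3: ŷ = -1.7 + 9·3 = 25.3; e = 27.3 − 25.3 = 2
x=4: ŷ = -1.7 + 9·4 = 34.3; e = 30.7 − 34.3 = -3.6
x=5: ŷ = -1.7 + 9·5 = 43.3; e = 45.3 − 43.3 = 2
x=6: ŷ = -1.7 + 9·6 = 52.3; e = 51.1 − 52.3 = -1.2
x=7: ŷ = -1.7 + 9·7 = 61.3; e = 62.1 − 61.3 = 0.8
SSE = 4 + 12.96 + 4 + 1.44 + 0.64 = 23.04
s = √(23.04/3) = √7.68 ≈ 2.771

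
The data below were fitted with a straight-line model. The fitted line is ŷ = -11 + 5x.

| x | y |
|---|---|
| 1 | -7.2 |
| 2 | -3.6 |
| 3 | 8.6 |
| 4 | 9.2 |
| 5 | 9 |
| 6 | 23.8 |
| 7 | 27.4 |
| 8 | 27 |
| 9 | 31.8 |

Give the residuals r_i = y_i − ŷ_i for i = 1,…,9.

x=1: ŷ = -11 + 5·1 = -6; r = -7.2 − (-6) = -1.2
x=2: ŷ = -11 + 5·2 = -1; r = -3.6 − (-1) = -2.6
x=3: ŷ = -11 + 5·3 = 4; r = 8.6 − 4 = 4.6
x=4: ŷ = -11 + 5·4 = 9; r = 9.2 − 9 = 0.2
x=5: ŷ = -11 + 5·5 = 14; r = 9 − 14 = -5
x=6: ŷ = -11 + 5·6 = 19; r = 23.8 − 19 = 4.8
x=7: ŷ = -11 + 5·7 = 24; r = 27.4 − 24 = 3.4
x=8: ŷ = -11 + 5·8 = 29; r = 27 − 29 = -2
x=9: ŷ = -11 + 5·9 = 34; r = 31.8 − 34 = -2.2

-1.2, -2.6, 4.6, 0.2, -5, 4.8, 3.4, -2, -2.2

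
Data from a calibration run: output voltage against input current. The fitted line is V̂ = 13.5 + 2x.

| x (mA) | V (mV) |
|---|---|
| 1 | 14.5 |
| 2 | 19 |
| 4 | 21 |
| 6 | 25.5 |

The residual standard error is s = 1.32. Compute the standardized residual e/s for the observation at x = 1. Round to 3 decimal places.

V̂ = 13.5 + 2·1 = 15.5
e = 14.5 − 15.5 = -1
e/s = -1 / 1.32 = -0.758

-0.758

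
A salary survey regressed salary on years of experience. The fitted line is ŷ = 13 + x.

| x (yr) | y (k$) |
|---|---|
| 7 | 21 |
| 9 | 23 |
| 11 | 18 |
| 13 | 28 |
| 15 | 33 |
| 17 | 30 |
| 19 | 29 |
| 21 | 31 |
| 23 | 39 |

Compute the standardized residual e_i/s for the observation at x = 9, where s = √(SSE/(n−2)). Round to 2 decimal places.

0.27

x=7: ŷ = 13 + 7 = 20; e = 21 − 20 = 1
x=9: ŷ = 13 + 9 = 22; e = 23 − 22 = 1
x=11: ŷ = 13 + 11 = 24; e = 18 − 24 = -6
x=13: ŷ = 13 + 13 = 26; e = 28 − 26 = 2
x=15: ŷ = 13 + 15 = 28; e = 33 − 28 = 5
x=17: ŷ = 13 + 17 = 30; e = 30 − 30 = 0
x=19: ŷ = 13 + 19 = 32; e = 29 − 32 = -3
x=21: ŷ = 13 + 21 = 34; e = 31 − 34 = -3
x=23: ŷ = 13 + 23 = 36; e = 39 − 36 = 3
SSE = 1 + 1 + 36 + 4 + 25 + 0 + 9 + 9 + 9 = 94
s = √(94/7) = 3.6645
e/s = 1 / 3.6645 = 0.27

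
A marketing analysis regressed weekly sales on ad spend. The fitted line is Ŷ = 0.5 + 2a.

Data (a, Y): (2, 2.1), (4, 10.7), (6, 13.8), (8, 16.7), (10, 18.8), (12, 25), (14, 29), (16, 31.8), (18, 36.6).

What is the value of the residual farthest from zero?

r = -2.4

a=2: Ŷ = 0.5 + 2·2 = 4.5; r = 2.1 − 4.5 = -2.4
a=4: Ŷ = 0.5 + 2·4 = 8.5; r = 10.7 − 8.5 = 2.2
a=6: Ŷ = 0.5 + 2·6 = 12.5; r = 13.8 − 12.5 = 1.3
a=8: Ŷ = 0.5 + 2·8 = 16.5; r = 16.7 − 16.5 = 0.2
a=10: Ŷ = 0.5 + 2·10 = 20.5; r = 18.8 − 20.5 = -1.7
a=12: Ŷ = 0.5 + 2·12 = 24.5; r = 25 − 24.5 = 0.5
a=14: Ŷ = 0.5 + 2·14 = 28.5; r = 29 − 28.5 = 0.5
a=16: Ŷ = 0.5 + 2·16 = 32.5; r = 31.8 − 32.5 = -0.7
a=18: Ŷ = 0.5 + 2·18 = 36.5; r = 36.6 − 36.5 = 0.1
Largest |r| is 2.4 at a = 2, residual -2.4.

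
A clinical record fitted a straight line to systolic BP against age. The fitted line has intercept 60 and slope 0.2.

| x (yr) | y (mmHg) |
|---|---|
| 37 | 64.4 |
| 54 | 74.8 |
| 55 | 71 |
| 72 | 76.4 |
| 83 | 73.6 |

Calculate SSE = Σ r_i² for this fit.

x=37: ŷ = 60 + 0.2·37 = 67.4; r = 64.4 − 67.4 = -3
x=54: ŷ = 60 + 0.2·54 = 70.8; r = 74.8 − 70.8 = 4
x=55: ŷ = 60 + 0.2·55 = 71; r = 71 − 71 = 0
x=72: ŷ = 60 + 0.2·72 = 74.4; r = 76.4 − 74.4 = 2
x=83: ŷ = 60 + 0.2·83 = 76.6; r = 73.6 − 76.6 = -3
SSE = 9 + 16 + 0 + 4 + 9 = 38

SSE = 38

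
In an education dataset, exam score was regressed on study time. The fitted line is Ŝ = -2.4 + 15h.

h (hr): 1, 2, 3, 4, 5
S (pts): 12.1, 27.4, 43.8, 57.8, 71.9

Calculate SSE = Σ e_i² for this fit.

SSE = 2.26

h=1: Ŝ = -2.4 + 15·1 = 12.6; e = 12.1 − 12.6 = -0.5
h=2: Ŝ = -2.4 + 15·2 = 27.6; e = 27.4 − 27.6 = -0.2
h=3: Ŝ = -2.4 + 15·3 = 42.6; e = 43.8 − 42.6 = 1.2
h=4: Ŝ = -2.4 + 15·4 = 57.6; e = 57.8 − 57.6 = 0.2
h=5: Ŝ = -2.4 + 15·5 = 72.6; e = 71.9 − 72.6 = -0.7
SSE = 0.25 + 0.04 + 1.44 + 0.04 + 0.49 = 2.26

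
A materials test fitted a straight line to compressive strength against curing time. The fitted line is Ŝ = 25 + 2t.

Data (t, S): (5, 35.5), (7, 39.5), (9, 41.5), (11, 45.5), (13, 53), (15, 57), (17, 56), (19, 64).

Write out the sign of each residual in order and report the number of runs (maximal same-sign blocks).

t=5: Ŝ = 25 + 2·5 = 35; r = 35.5 − 35 = 0.5
t=7: Ŝ = 25 + 2·7 = 39; r = 39.5 − 39 = 0.5
t=9: Ŝ = 25 + 2·9 = 43; r = 41.5 − 43 = -1.5
t=11: Ŝ = 25 + 2·11 = 47; r = 45.5 − 47 = -1.5
t=13: Ŝ = 25 + 2·13 = 51; r = 53 − 51 = 2
t=15: Ŝ = 25 + 2·15 = 55; r = 57 − 55 = 2
t=17: Ŝ = 25 + 2·17 = 59; r = 56 − 59 = -3
t=19: Ŝ = 25 + 2·19 = 63; r = 64 − 63 = 1
Signs: + + − − + + − +
Runs: +×2, −×2, +×2, −×1, +×1 → 5

5 runs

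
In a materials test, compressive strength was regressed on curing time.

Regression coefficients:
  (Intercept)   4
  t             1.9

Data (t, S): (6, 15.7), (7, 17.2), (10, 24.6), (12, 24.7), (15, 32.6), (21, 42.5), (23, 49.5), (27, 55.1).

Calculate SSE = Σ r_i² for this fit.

t=6: ŷ = 4 + 1.9·6 = 15.4; r = 15.7 − 15.4 = 0.3
t=7: ŷ = 4 + 1.9·7 = 17.3; r = 17.2 − 17.3 = -0.1
t=10: ŷ = 4 + 1.9·10 = 23; r = 24.6 − 23 = 1.6
t=12: ŷ = 4 + 1.9·12 = 26.8; r = 24.7 − 26.8 = -2.1
t=15: ŷ = 4 + 1.9·15 = 32.5; r = 32.6 − 32.5 = 0.1
t=21: ŷ = 4 + 1.9·21 = 43.9; r = 42.5 − 43.9 = -1.4
t=23: ŷ = 4 + 1.9·23 = 47.7; r = 49.5 − 47.7 = 1.8
t=27: ŷ = 4 + 1.9·27 = 55.3; r = 55.1 − 55.3 = -0.2
SSE = 0.09 + 0.01 + 2.56 + 4.41 + 0.01 + 1.96 + 3.24 + 0.04 = 12.32

SSE = 12.32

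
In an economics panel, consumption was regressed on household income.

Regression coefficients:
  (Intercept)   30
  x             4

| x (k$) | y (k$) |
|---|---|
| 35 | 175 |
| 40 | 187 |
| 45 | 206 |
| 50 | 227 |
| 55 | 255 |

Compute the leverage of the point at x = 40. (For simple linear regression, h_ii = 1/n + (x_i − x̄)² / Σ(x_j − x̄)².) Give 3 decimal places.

x̄ = (35 + 40 + 45 + 50 + 55)/5 = 45
Σ(x − x̄)² = 100 + 25 + 0 + 25 + 100 = 250
h = 1/5 + (-5)²/250 = 0.2 + 0.1 = 0.300

h = 0.300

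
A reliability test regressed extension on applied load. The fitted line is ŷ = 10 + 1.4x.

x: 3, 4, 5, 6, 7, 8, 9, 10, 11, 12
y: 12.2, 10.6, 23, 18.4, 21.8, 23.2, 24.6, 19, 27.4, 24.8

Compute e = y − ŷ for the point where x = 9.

ŷ = 10 + 1.4·9 = 22.6
e = 24.6 − 22.6 = 2

e = 2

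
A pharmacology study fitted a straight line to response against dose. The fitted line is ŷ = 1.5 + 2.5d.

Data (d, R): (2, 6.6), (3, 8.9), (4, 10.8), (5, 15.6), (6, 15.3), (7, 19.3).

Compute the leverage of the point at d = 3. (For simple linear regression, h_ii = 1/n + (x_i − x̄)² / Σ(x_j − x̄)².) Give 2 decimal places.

h = 0.30

d̄ = (2 + 3 + 4 + 5 + 6 + 7)/6 = 4.5
Σ(d − d̄)² = 6.25 + 2.25 + 0.25 + 0.25 + 2.25 + 6.25 = 17.5
h = 1/6 + (-1.5)²/17.5 = 0.166667 + 0.128571 = 0.30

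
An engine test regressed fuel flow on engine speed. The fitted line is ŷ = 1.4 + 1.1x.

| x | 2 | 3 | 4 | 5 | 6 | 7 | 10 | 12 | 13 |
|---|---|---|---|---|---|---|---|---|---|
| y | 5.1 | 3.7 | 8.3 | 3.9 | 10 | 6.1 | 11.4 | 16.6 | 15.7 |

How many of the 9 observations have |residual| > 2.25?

3

x=2: ŷ = 1.4 + 1.1·2 = 3.6; r = 5.1 − 3.6 = 1.5
x=3: ŷ = 1.4 + 1.1·3 = 4.7; r = 3.7 − 4.7 = -1
x=4: ŷ = 1.4 + 1.1·4 = 5.8; r = 8.3 − 5.8 = 2.5
x=5: ŷ = 1.4 + 1.1·5 = 6.9; r = 3.9 − 6.9 = -3
x=6: ŷ = 1.4 + 1.1·6 = 8; r = 10 − 8 = 2
x=7: ŷ = 1.4 + 1.1·7 = 9.1; r = 6.1 − 9.1 = -3
x=10: ŷ = 1.4 + 1.1·10 = 12.4; r = 11.4 − 12.4 = -1
x=12: ŷ = 1.4 + 1.1·12 = 14.6; r = 16.6 − 14.6 = 2
x=13: ŷ = 1.4 + 1.1·13 = 15.7; r = 15.7 − 15.7 = 0
|r| > 2.25: x=4 (|r|=2.5), x=5 (|r|=3), x=7 (|r|=3) → 3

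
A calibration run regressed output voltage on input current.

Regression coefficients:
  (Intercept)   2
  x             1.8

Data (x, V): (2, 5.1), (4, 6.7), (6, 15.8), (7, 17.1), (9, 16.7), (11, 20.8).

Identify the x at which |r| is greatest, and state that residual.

x=2: ŷ = 2 + 1.8·2 = 5.6; r = 5.1 − 5.6 = -0.5
x=4: ŷ = 2 + 1.8·4 = 9.2; r = 6.7 − 9.2 = -2.5
x=6: ŷ = 2 + 1.8·6 = 12.8; r = 15.8 − 12.8 = 3
x=7: ŷ = 2 + 1.8·7 = 14.6; r = 17.1 − 14.6 = 2.5
x=9: ŷ = 2 + 1.8·9 = 18.2; r = 16.7 − 18.2 = -1.5
x=11: ŷ = 2 + 1.8·11 = 21.8; r = 20.8 − 21.8 = -1
Largest |r| is 3 at x = 6, residual 3.

x = 6, r = 3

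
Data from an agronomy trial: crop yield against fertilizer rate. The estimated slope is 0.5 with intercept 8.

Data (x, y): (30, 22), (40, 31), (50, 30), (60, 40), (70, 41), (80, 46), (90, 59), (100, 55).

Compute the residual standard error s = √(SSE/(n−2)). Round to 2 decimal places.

x=30: ŷ = 8 + 0.5·30 = 23; r = 22 − 23 = -1
x=40: ŷ = 8 + 0.5·40 = 28; r = 31 − 28 = 3
x=50: ŷ = 8 + 0.5·50 = 33; r = 30 − 33 = -3
x=60: ŷ = 8 + 0.5·60 = 38; r = 40 − 38 = 2
x=70: ŷ = 8 + 0.5·70 = 43; r = 41 − 43 = -2
x=80: ŷ = 8 + 0.5·80 = 48; r = 46 − 48 = -2
x=90: ŷ = 8 + 0.5·90 = 53; r = 59 − 53 = 6
x=100: ŷ = 8 + 0.5·100 = 58; r = 55 − 58 = -3
SSE = 1 + 9 + 9 + 4 + 4 + 4 + 36 + 9 = 76
s = √(76/6) = √12.6667 ≈ 3.56

s = 3.56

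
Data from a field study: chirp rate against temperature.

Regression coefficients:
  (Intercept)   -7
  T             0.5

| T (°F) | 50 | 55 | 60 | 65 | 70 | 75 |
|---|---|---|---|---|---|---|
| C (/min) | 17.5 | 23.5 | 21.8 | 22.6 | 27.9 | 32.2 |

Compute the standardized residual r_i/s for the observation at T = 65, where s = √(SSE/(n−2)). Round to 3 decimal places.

T=50: Ĉ = -7 + 0.5·50 = 18; r = 17.5 − 18 = -0.5
T=55: Ĉ = -7 + 0.5·55 = 20.5; r = 23.5 − 20.5 = 3
T=60: Ĉ = -7 + 0.5·60 = 23; r = 21.8 − 23 = -1.2
T=65: Ĉ = -7 + 0.5·65 = 25.5; r = 22.6 − 25.5 = -2.9
T=70: Ĉ = -7 + 0.5·70 = 28; r = 27.9 − 28 = -0.1
T=75: Ĉ = -7 + 0.5·75 = 30.5; r = 32.2 − 30.5 = 1.7
SSE = 0.25 + 9 + 1.44 + 8.41 + 0.01 + 2.89 = 22
s = √(22/4) = 2.34521
r/s = -2.9 / 2.34521 = -1.237

-1.237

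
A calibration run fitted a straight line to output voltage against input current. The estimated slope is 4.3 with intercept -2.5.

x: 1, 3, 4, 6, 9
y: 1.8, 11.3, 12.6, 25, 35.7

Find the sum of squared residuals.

SSE = 8.36

x=1: ŷ = -2.5 + 4.3·1 = 1.8; e = 1.8 − 1.8 = 0
x=3: ŷ = -2.5 + 4.3·3 = 10.4; e = 11.3 − 10.4 = 0.9
x=4: ŷ = -2.5 + 4.3·4 = 14.7; e = 12.6 − 14.7 = -2.1
x=6: ŷ = -2.5 + 4.3·6 = 23.3; e = 25 − 23.3 = 1.7
x=9: ŷ = -2.5 + 4.3·9 = 36.2; e = 35.7 − 36.2 = -0.5
SSE = 0 + 0.81 + 4.41 + 2.89 + 0.25 = 8.36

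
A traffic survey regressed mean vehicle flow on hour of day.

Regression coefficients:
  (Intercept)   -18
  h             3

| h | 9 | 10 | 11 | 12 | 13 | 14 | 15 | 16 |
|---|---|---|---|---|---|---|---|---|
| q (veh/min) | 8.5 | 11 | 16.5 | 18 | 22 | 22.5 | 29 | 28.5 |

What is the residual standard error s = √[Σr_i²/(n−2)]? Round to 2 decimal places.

h=9: ŷ = -18 + 3·9 = 9; r = 8.5 − 9 = -0.5
h=10: ŷ = -18 + 3·10 = 12; r = 11 − 12 = -1
h=11: ŷ = -18 + 3·11 = 15; r = 16.5 − 15 = 1.5
h=12: ŷ = -18 + 3·12 = 18; r = 18 − 18 = 0
h=13: ŷ = -18 + 3·13 = 21; r = 22 − 21 = 1
h=14: ŷ = -18 + 3·14 = 24; r = 22.5 − 24 = -1.5
h=15: ŷ = -18 + 3·15 = 27; r = 29 − 27 = 2
h=16: ŷ = -18 + 3·16 = 30; r = 28.5 − 30 = -1.5
SSE = 0.25 + 1 + 2.25 + 0 + 1 + 2.25 + 4 + 2.25 = 13
s = √(13/6) = √2.16667 ≈ 1.47

s = 1.47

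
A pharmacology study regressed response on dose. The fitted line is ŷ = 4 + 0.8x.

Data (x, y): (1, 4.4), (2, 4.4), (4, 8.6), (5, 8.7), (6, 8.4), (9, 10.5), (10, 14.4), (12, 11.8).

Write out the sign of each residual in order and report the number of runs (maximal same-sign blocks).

x=1: ŷ = 4 + 0.8·1 = 4.8; e = 4.4 − 4.8 = -0.4
x=2: ŷ = 4 + 0.8·2 = 5.6; e = 4.4 − 5.6 = -1.2
x=4: ŷ = 4 + 0.8·4 = 7.2; e = 8.6 − 7.2 = 1.4
x=5: ŷ = 4 + 0.8·5 = 8; e = 8.7 − 8 = 0.7
x=6: ŷ = 4 + 0.8·6 = 8.8; e = 8.4 − 8.8 = -0.4
x=9: ŷ = 4 + 0.8·9 = 11.2; e = 10.5 − 11.2 = -0.7
x=10: ŷ = 4 + 0.8·10 = 12; e = 14.4 − 12 = 2.4
x=12: ŷ = 4 + 0.8·12 = 13.6; e = 11.8 − 13.6 = -1.8
Signs: − − + + − − + −
Runs: −×2, +×2, −×2, +×1, −×1 → 5

5 runs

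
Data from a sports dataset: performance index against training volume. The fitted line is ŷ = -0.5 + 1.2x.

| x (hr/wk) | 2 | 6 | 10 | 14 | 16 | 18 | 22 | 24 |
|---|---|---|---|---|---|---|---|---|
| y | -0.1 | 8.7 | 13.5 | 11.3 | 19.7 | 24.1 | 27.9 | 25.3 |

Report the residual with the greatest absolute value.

x=2: ŷ = -0.5 + 1.2·2 = 1.9; e = -0.1 − 1.9 = -2
x=6: ŷ = -0.5 + 1.2·6 = 6.7; e = 8.7 − 6.7 = 2
x=10: ŷ = -0.5 + 1.2·10 = 11.5; e = 13.5 − 11.5 = 2
x=14: ŷ = -0.5 + 1.2·14 = 16.3; e = 11.3 − 16.3 = -5
x=16: ŷ = -0.5 + 1.2·16 = 18.7; e = 19.7 − 18.7 = 1
x=18: ŷ = -0.5 + 1.2·18 = 21.1; e = 24.1 − 21.1 = 3
x=22: ŷ = -0.5 + 1.2·22 = 25.9; e = 27.9 − 25.9 = 2
x=24: ŷ = -0.5 + 1.2·24 = 28.3; e = 25.3 − 28.3 = -3
Largest |e| is 5 at x = 14, residual -5.

e = -5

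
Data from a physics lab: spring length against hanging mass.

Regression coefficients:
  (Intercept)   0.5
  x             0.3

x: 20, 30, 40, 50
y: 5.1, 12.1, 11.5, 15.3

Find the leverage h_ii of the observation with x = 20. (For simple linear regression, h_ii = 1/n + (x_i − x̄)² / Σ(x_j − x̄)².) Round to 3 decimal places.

h = 0.700

x̄ = (20 + 30 + 40 + 50)/4 = 35
Σ(x − x̄)² = 225 + 25 + 25 + 225 = 500
h = 1/4 + (-15)²/500 = 0.25 + 0.45 = 0.700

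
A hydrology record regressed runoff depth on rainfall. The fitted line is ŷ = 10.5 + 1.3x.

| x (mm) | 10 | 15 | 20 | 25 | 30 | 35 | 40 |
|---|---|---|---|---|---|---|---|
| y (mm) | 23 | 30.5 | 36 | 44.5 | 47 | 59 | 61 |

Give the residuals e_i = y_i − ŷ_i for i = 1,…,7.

-0.5, 0.5, -0.5, 1.5, -2.5, 3, -1.5

x=10: ŷ = 10.5 + 1.3·10 = 23.5; e = 23 − 23.5 = -0.5
x=15: ŷ = 10.5 + 1.3·15 = 30; e = 30.5 − 30 = 0.5
x=20: ŷ = 10.5 + 1.3·20 = 36.5; e = 36 − 36.5 = -0.5
x=25: ŷ = 10.5 + 1.3·25 = 43; e = 44.5 − 43 = 1.5
x=30: ŷ = 10.5 + 1.3·30 = 49.5; e = 47 − 49.5 = -2.5
x=35: ŷ = 10.5 + 1.3·35 = 56; e = 59 − 56 = 3
x=40: ŷ = 10.5 + 1.3·40 = 62.5; e = 61 − 62.5 = -1.5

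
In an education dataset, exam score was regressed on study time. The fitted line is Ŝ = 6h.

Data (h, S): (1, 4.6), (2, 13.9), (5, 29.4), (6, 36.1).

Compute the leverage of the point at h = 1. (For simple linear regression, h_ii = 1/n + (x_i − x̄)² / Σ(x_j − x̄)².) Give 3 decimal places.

h̄ = (1 + 2 + 5 + 6)/4 = 3.5
Σ(h − h̄)² = 6.25 + 2.25 + 2.25 + 6.25 = 17
h = 1/4 + (-2.5)²/17 = 0.25 + 0.367647 = 0.618

h = 0.618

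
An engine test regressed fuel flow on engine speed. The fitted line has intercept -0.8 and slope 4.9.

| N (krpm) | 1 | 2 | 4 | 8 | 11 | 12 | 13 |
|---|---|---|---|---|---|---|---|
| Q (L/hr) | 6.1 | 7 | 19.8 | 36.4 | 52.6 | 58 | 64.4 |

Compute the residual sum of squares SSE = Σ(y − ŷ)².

SSE = 15.5

N=1: Q̂ = -0.8 + 4.9·1 = 4.1; r = 6.1 − 4.1 = 2
N=2: Q̂ = -0.8 + 4.9·2 = 9; r = 7 − 9 = -2
N=4: Q̂ = -0.8 + 4.9·4 = 18.8; r = 19.8 − 18.8 = 1
N=8: Q̂ = -0.8 + 4.9·8 = 38.4; r = 36.4 − 38.4 = -2
N=11: Q̂ = -0.8 + 4.9·11 = 53.1; r = 52.6 − 53.1 = -0.5
N=12: Q̂ = -0.8 + 4.9·12 = 58; r = 58 − 58 = 0
N=13: Q̂ = -0.8 + 4.9·13 = 62.9; r = 64.4 − 62.9 = 1.5
SSE = 4 + 4 + 1 + 4 + 0.25 + 0 + 2.25 = 15.5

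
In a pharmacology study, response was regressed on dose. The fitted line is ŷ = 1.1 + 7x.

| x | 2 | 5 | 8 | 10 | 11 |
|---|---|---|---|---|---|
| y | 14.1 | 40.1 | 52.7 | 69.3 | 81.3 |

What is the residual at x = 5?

r = 4

ŷ = 1.1 + 7·5 = 36.1
r = 40.1 − 36.1 = 4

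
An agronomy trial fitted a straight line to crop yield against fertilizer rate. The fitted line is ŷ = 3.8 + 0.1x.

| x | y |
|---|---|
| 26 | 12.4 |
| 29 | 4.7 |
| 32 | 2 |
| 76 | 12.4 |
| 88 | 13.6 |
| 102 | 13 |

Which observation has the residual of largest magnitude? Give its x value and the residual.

x = 26, r = 6

x=26: ŷ = 3.8 + 0.1·26 = 6.4; r = 12.4 − 6.4 = 6
x=29: ŷ = 3.8 + 0.1·29 = 6.7; r = 4.7 − 6.7 = -2
x=32: ŷ = 3.8 + 0.1·32 = 7; r = 2 − 7 = -5
x=76: ŷ = 3.8 + 0.1·76 = 11.4; r = 12.4 − 11.4 = 1
x=88: ŷ = 3.8 + 0.1·88 = 12.6; r = 13.6 − 12.6 = 1
x=102: ŷ = 3.8 + 0.1·102 = 14; r = 13 − 14 = -1
Largest |r| is 6 at x = 26, residual 6.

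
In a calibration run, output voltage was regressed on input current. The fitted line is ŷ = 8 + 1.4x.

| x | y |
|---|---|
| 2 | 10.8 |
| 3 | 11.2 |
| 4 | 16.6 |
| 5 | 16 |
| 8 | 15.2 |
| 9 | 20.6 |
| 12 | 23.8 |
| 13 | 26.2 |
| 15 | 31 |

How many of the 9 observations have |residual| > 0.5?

6

x=2: ŷ = 8 + 1.4·2 = 10.8; r = 10.8 − 10.8 = 0
x=3: ŷ = 8 + 1.4·3 = 12.2; r = 11.2 − 12.2 = -1
x=4: ŷ = 8 + 1.4·4 = 13.6; r = 16.6 − 13.6 = 3
x=5: ŷ = 8 + 1.4·5 = 15; r = 16 − 15 = 1
x=8: ŷ = 8 + 1.4·8 = 19.2; r = 15.2 − 19.2 = -4
x=9: ŷ = 8 + 1.4·9 = 20.6; r = 20.6 − 20.6 = 0
x=12: ŷ = 8 + 1.4·12 = 24.8; r = 23.8 − 24.8 = -1
x=13: ŷ = 8 + 1.4·13 = 26.2; r = 26.2 − 26.2 = 0
x=15: ŷ = 8 + 1.4·15 = 29; r = 31 − 29 = 2
|r| > 0.5: x=3 (|r|=1), x=4 (|r|=3), x=5 (|r|=1), x=8 (|r|=4), x=12 (|r|=1), x=15 (|r|=2) → 6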